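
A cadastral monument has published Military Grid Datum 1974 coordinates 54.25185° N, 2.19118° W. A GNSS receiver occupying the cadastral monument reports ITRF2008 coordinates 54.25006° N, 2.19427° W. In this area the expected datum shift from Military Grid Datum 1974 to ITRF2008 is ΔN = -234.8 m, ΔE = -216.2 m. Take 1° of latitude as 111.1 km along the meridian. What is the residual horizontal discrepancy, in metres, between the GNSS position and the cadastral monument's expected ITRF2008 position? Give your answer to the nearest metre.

Observed coordinate differences: Δφ = -0.00179°, Δλ = -0.00309°.
Converting to metres (1° lat = 111100 m, cos φ = 0.584223): observed ΔN = -198.9 m, observed ΔE = -200.6 m.
Subtracting the expected shift leaves a residual of -198.9 − (-234.8) = 35.9 m north and -200.6 − (-216.2) = 15.6 m east.
Residual distance = √(35.9² + 15.6²) = 39.2 m.

39 m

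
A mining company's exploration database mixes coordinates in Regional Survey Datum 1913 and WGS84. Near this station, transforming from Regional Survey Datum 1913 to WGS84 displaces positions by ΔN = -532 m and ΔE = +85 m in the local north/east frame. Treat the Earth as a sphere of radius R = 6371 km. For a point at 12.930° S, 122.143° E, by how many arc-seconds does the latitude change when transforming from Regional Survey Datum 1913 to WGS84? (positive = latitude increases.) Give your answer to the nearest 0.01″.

Δφ = -17.22″

On a sphere of radius R, 1 rad of latitude = R, so Δφ = ΔN / R = -532.0 / 6371000 = -8.3503e-05 rad = -17.224″.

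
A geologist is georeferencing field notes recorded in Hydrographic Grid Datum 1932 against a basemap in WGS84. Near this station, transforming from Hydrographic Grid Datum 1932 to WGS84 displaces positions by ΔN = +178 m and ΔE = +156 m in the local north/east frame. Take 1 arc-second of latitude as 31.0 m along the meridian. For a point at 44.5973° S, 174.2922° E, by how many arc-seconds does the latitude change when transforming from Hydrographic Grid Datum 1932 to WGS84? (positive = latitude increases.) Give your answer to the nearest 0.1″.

1″ of latitude = 31.00 m, so Δφ = 178.0 / 31.00 = 5.742″.

Δφ = 5.7″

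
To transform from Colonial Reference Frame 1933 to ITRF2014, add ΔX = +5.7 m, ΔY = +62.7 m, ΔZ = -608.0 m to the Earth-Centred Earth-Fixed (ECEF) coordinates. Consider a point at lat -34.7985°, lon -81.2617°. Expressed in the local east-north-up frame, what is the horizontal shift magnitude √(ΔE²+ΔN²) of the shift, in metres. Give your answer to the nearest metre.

The local east axis at (φ, λ) is (−sin λ, cos λ, 0), so ΔE = −sin(-81.2617°)·5.7 + cos(-81.2617°)·62.7 = 15.16 m.
The local north axis is (−sin φ cos λ, −sin φ sin λ, cos φ), giving ΔN = 0.494 − 35.367 − 499.268 = -534.14 m.
Horizontal magnitude = √(ΔE² + ΔN²) = √(15.16² + (-534.14)²) = 534.36 m.

534 m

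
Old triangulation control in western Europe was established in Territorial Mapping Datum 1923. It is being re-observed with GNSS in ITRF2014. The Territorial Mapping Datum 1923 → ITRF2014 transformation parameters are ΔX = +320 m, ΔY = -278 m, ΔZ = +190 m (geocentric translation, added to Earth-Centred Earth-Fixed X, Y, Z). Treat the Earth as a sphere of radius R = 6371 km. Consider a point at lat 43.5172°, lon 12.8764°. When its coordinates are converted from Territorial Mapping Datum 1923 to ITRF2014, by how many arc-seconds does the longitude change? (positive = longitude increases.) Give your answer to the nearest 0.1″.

sin φ = 0.688572, cos φ = 0.725168, sin λ = 0.222849, cos λ = 0.974853.
East component: ΔE = −sin λ·ΔX + cos λ·ΔY = −(0.222849)(320) + (0.974853)(-278) = -342.32 m.
1° of latitude spans πR/180 = 111195 m; at latitude φ, 1° of longitude spans that × cos φ = 80635.0 m, so Δλ = -342.32 / 80635.0 × 3600 = -15.283″.

Δλ = -15.3″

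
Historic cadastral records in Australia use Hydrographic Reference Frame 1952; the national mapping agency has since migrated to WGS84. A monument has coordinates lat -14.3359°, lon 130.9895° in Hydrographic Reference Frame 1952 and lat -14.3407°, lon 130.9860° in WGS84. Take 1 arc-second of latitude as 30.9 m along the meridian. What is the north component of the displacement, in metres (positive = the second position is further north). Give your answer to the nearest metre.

Δφ = -14.3407° − -14.3359° = -0.0048°; Δλ = 130.9860° − 130.9895° = -0.0035°.
1° of latitude = 3600 × 30.90 = 111240 m.
ΔN = Δφ × 111240 = -534.0 m; ΔE = Δλ × 111240 × cos(-14.3359°) = -0.0035 × 111240 × 0.968861 = -377.2 m.

ΔN = -534 m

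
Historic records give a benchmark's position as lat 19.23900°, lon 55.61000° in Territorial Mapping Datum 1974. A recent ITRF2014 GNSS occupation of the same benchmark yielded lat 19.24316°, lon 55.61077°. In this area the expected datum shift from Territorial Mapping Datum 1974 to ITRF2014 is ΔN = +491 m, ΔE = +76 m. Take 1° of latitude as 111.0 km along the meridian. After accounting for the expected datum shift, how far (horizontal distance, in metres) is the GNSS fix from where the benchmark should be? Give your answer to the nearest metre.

30 m

Observed coordinate differences: Δφ = +0.00416°, Δλ = +0.00077°.
Converting to metres (1° lat = 111000 m, cos φ = 0.944152): observed ΔN = 461.8 m, observed ΔE = 80.7 m.
Subtracting the expected shift leaves a residual of 461.8 − (491) = -29.2 m north and 80.7 − (76) = 4.7 m east.
Residual distance = √((-29.2)² + 4.7²) = 29.6 m.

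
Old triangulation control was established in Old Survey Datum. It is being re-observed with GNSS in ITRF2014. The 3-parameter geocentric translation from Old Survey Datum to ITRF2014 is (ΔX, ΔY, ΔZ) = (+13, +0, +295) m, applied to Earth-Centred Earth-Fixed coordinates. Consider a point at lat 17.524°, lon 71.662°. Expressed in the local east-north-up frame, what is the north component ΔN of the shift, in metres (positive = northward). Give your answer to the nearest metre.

The local north axis is (−sin φ cos λ, −sin φ sin λ, cos φ), giving ΔN = -1.232 + 0.000 + 281.309 = 280.08 m.

ΔN = 280 m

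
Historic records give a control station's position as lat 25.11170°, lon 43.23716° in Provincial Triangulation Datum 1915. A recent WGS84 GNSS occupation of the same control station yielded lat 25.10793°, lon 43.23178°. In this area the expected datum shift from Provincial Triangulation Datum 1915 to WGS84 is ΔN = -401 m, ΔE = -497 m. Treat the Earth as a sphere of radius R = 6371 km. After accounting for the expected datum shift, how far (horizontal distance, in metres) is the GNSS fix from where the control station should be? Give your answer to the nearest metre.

48 m

Observed coordinate differences: Δφ = -0.00377°, Δλ = -0.00538°.
Converting to metres (1° lat = 111195 m, cos φ = 0.905482): observed ΔN = -419.2 m, observed ΔE = -541.7 m.
Subtracting the expected shift leaves a residual of -419.2 − (-401) = -18.2 m north and -541.7 − (-497) = -44.7 m east.
Residual distance = √((-18.2)² + (-44.7)²) = 48.3 m.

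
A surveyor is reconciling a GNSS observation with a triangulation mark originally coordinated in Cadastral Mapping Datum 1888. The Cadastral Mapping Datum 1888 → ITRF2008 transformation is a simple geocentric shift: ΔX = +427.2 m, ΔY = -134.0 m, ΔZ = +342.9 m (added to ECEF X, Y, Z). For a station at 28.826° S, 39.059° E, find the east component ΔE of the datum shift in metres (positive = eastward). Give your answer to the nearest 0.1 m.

ΔE = -373.2 m

The local east axis at (φ, λ) is (−sin λ, cos λ, 0), so ΔE = −sin(39.059°)·427.2 + cos(39.059°)·(-134.0) = -373.24 m.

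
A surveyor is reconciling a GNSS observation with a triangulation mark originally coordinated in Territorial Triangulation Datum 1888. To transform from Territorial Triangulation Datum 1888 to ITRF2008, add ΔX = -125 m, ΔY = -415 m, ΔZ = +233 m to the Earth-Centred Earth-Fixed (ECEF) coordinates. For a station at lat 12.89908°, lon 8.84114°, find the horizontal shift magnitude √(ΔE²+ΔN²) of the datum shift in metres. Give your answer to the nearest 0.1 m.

474.4 m

At φ = 12.89908°, λ = 8.84114°: sin φ = 0.223234, cos φ = 0.974765, sin λ = 0.153695, cos λ = 0.988118.
ΔE = −sin λ·ΔX + cos λ·ΔY = −(0.153695)·(-125) + (0.988118)·(-415) = -390.86 m.
ΔN = −sin φ cos λ·ΔX − sin φ sin λ·ΔY + cos φ·ΔZ = −(0.223234)(0.988118)(-125) − (0.223234)(0.153695)(-415) + (0.974765)(233) = 268.93 m.
Horizontal magnitude = √(ΔE² + ΔN²) = √((-390.86)² + 268.93²) = 474.44 m.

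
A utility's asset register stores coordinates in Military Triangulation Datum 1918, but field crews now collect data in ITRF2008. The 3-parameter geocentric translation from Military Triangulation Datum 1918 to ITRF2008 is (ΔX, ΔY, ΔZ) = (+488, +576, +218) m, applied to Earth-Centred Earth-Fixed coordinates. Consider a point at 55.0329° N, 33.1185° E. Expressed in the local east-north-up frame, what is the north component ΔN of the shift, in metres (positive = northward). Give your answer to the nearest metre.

At φ = 55.0329°, λ = 33.1185°: sin φ = 0.819481, cos φ = 0.573106, sin λ = 0.546372, cos λ = 0.837542.
ΔN = −sin φ cos λ·ΔX − sin φ sin λ·ΔY + cos φ·ΔZ = −(0.819481)(0.837542)(488) − (0.819481)(0.546372)(576) + (0.573106)(218) = -467.90 m.

ΔN = -468 m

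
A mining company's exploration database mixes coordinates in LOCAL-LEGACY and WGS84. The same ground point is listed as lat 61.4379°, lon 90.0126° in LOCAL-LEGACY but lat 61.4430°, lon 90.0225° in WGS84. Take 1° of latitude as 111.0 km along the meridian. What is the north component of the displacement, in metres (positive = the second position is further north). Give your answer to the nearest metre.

ΔN = 566 m

Δφ = 61.4430° − 61.4379° = +0.0051°; Δλ = 90.0225° − 90.0126° = +0.0099°.
ΔN = Δφ × 111000 = 566.1 m; ΔE = Δλ × 111000 × cos(61.4379°) = +0.0099 × 111000 × 0.478111 = 525.4 m.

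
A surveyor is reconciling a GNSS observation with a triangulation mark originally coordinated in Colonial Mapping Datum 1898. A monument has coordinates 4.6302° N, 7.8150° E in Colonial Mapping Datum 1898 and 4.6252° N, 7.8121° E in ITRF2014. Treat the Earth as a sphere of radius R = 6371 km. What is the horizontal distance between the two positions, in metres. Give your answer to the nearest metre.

642 m

Δφ = 4.6252° − 4.6302° = -0.0050°; Δλ = 7.8121° − 7.8150° = -0.0029°.
1° along a meridian = πR/180 = 111195 m.
ΔN = Δφ × 111195 = -556.0 m; ΔE = Δλ × 111195 × cos(4.6302°) = -0.0029 × 111195 × 0.996736 = -321.4 m.
Distance = √(ΔE² + ΔN²) = √((-321.4)² + (-556.0)²) = 642.2 m.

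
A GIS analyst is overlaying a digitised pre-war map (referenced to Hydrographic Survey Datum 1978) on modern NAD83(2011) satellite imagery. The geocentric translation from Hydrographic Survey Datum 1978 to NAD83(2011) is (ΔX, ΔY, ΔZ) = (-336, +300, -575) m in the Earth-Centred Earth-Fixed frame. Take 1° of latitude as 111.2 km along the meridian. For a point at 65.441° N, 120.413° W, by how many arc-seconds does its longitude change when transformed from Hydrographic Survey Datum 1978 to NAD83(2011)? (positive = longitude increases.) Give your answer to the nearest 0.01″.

sin φ = 0.909534, cos φ = 0.415630, sin λ = -0.862399, cos λ = -0.506229.
East component: ΔE = −sin λ·ΔX + cos λ·ΔY = −(-0.862399)(-336) + (-0.506229)(300) = -441.63 m.
1° of latitude spans 111200 m; at latitude φ, 1° of longitude spans that × cos φ = 46218.1 m, so Δλ = -441.63 / 46218.1 × 3600 = -34.400″.

Δλ = -34.40″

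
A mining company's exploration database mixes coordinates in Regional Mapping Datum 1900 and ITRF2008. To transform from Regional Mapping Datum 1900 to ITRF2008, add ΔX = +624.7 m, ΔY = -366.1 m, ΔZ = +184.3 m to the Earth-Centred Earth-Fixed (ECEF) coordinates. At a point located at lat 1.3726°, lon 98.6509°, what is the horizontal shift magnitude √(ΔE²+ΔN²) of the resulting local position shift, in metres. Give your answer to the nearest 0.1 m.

595.4 m

The local east axis at (φ, λ) is (−sin λ, cos λ, 0), so ΔE = −sin(98.6509°)·624.7 + cos(98.6509°)·(-366.1) = -562.53 m.
The local north axis is (−sin φ cos λ, −sin φ sin λ, cos φ), giving ΔN = 2.251 + 8.670 + 184.247 = 195.17 m.
Horizontal magnitude = √(ΔE² + ΔN²) = √((-562.53)² + 195.17²) = 595.42 m.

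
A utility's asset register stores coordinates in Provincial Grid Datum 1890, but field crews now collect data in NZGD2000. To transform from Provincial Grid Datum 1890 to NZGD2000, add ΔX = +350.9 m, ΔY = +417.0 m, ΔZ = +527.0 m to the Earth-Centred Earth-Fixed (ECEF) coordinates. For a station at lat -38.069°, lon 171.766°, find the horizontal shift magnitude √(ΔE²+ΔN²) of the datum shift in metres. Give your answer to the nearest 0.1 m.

The local east axis at (φ, λ) is (−sin λ, cos λ, 0), so ΔE = −sin(171.766°)·350.9 + cos(171.766°)·417.0 = -462.96 m.
The local north axis is (−sin φ cos λ, −sin φ sin λ, cos φ), giving ΔN = -214.138 + 36.825 + 414.891 = 237.58 m.
Horizontal magnitude = √(ΔE² + ΔN²) = √((-462.96)² + 237.58²) = 520.36 m.

520.4 m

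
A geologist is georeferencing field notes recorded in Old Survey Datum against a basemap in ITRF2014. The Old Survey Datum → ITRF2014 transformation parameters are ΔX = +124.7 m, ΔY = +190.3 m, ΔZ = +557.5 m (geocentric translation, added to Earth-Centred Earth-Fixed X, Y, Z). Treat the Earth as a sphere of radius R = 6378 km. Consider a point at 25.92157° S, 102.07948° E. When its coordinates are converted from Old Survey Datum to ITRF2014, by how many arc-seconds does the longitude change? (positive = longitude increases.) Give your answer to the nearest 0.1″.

sin φ = -0.437140, cos φ = 0.899393, sin λ = 0.977858, cos λ = -0.209268.
East component: ΔE = −sin λ·ΔX + cos λ·ΔY = −(0.977858)(124.7) + (-0.209268)(190.3) = -161.76 m.
1° of latitude spans πR/180 = 111317 m; at latitude φ, 1° of longitude spans that × cos φ = 100117.9 m, so Δλ = -161.76 / 100117.9 × 3600 = -5.817″.

Δλ = -5.8″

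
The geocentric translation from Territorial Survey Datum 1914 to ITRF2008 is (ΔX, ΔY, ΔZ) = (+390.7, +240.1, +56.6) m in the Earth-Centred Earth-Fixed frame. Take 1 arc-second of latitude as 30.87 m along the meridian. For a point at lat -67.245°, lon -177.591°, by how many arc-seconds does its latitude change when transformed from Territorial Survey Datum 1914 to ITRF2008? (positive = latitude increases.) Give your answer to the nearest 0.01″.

sin φ = -0.922167, cos φ = 0.386791, sin λ = -0.042033, cos λ = -0.999116.
North component: ΔN = −sin φ cos λ·ΔX − sin φ sin λ·ΔY + cos φ·ΔZ = −(-0.922167)(-0.999116)(390.7) − (-0.922167)(-0.042033)(240.1) + (0.386791)(56.6) = -347.39 m.
1° of latitude spans 3600 × 30.87 = 111132 m, so Δφ = -347.39 / 111132 × 3600 = -11.253″.

Δφ = -11.25″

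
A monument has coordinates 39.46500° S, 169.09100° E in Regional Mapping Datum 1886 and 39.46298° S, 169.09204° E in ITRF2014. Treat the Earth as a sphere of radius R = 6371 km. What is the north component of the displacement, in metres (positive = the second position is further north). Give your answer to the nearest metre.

Δφ = -39.46298° − -39.46500° = +0.00202°; Δλ = 169.09204° − 169.09100° = +0.00104°.
1° along a meridian = πR/180 = 111195 m.
ΔN = Δφ × 111195 = 224.6 m; ΔE = Δλ × 111195 × cos(-39.46500°) = +0.00104 × 111195 × 0.772013 = 89.3 m.

ΔN = 225 m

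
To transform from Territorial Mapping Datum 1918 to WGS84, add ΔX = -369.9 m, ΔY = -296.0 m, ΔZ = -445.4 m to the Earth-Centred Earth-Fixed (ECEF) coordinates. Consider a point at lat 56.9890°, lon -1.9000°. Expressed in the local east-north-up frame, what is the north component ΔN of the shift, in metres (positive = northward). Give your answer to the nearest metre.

The local north axis is (−sin φ cos λ, −sin φ sin λ, cos φ), giving ΔN = 310.015 − 8.230 − 242.654 = 59.13 m.

ΔN = 59 m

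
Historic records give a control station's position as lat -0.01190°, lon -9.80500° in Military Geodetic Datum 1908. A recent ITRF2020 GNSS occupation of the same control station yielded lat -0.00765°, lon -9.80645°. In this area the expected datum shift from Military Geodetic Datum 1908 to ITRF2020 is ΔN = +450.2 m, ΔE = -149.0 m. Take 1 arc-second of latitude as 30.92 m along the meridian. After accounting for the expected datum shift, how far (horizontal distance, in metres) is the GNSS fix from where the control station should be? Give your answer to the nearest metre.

Observed coordinate differences: Δφ = +0.00425°, Δλ = -0.00145°.
Converting to metres (1° lat = 111312 m, cos φ = 1.000000): observed ΔN = 473.1 m, observed ΔE = -161.4 m.
Subtracting the expected shift leaves a residual of 473.1 − (450.2) = 22.9 m north and -161.4 − (-149.0) = -12.4 m east.
Residual distance = √(22.9² + (-12.4)²) = 26.0 m.

26 m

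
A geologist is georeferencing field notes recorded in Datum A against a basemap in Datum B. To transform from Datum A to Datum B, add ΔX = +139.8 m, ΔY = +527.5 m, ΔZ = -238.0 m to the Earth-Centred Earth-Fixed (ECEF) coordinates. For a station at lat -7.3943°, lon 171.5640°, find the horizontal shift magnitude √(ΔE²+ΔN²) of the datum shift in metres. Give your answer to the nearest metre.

The local east axis at (φ, λ) is (−sin λ, cos λ, 0), so ΔE = −sin(171.5640°)·139.8 + cos(171.5640°)·527.5 = -542.30 m.
The local north axis is (−sin φ cos λ, −sin φ sin λ, cos φ), giving ΔN = -17.797 + 9.959 − 236.021 = -243.86 m.
Horizontal magnitude = √(ΔE² + ΔN²) = √((-542.30)² + (-243.86)²) = 594.61 m.

595 m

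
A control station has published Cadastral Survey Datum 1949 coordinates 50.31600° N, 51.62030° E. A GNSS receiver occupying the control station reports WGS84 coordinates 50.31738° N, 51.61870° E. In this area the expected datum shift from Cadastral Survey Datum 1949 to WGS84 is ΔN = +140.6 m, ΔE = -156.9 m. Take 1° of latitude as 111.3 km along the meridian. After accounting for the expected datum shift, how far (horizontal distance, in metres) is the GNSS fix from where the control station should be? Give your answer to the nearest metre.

Observed coordinate differences: Δφ = +0.00138°, Δλ = -0.00160°.
Converting to metres (1° lat = 111300 m, cos φ = 0.638553): observed ΔN = 153.6 m, observed ΔE = -113.7 m.
Subtracting the expected shift leaves a residual of 153.6 − (140.6) = 13.0 m north and -113.7 − (-156.9) = 43.2 m east.
Residual distance = √(13.0² + 43.2²) = 45.1 m.

45 m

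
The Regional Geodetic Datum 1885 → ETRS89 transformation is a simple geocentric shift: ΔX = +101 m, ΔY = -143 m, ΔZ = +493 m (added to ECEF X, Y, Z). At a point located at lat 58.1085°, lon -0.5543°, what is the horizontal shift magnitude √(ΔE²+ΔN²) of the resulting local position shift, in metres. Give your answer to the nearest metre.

224 m

At φ = 58.1085°, λ = -0.5543°: sin φ = 0.849050, cos φ = 0.528312, sin λ = -0.009674, cos λ = 0.999953.
ΔE = −sin λ·ΔX + cos λ·ΔY = −(-0.009674)·(101) + (0.999953)·(-143) = -142.02 m.
ΔN = −sin φ cos λ·ΔX − sin φ sin λ·ΔY + cos φ·ΔZ = −(0.849050)(0.999953)(101) − (0.849050)(-0.009674)(-143) + (0.528312)(493) = 173.53 m.
Horizontal magnitude = √(ΔE² + ΔN²) = √((-142.02)² + 173.53²) = 224.24 m.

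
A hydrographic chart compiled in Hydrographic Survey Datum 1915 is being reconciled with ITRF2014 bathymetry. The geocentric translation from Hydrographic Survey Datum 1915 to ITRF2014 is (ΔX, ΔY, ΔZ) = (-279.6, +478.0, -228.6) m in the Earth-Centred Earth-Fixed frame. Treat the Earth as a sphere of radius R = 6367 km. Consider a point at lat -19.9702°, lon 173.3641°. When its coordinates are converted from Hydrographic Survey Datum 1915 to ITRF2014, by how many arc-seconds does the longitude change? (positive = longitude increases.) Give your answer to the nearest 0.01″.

Δλ = -15.25″

sin φ = -0.341531, cos φ = 0.939870, sin λ = 0.115560, cos λ = -0.993301.
East component: ΔE = −sin λ·ΔX + cos λ·ΔY = −(0.115560)(-279.6) + (-0.993301)(478.0) = -442.49 m.
1° of latitude spans πR/180 = 111125 m; at latitude φ, 1° of longitude spans that × cos φ = 104443.2 m, so Δλ = -442.49 / 104443.2 × 3600 = -15.252″.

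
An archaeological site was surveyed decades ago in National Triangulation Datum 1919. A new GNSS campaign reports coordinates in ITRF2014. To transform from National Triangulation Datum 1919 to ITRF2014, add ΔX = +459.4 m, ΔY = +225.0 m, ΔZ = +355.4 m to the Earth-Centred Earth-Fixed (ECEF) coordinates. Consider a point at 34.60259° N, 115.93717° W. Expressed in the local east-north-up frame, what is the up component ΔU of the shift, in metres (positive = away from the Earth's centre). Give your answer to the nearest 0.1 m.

ΔU = -130.1 m

At φ = 34.60259°, λ = -115.93717°: sin φ = 0.567881, cos φ = 0.823111, sin λ = -0.899274, cos λ = -0.437385.
ΔU = cos φ cos λ·ΔX + cos φ sin λ·ΔY + sin φ·ΔZ = (0.823111)(-0.437385)(459.4) + (0.823111)(-0.899274)(225.0) + (0.567881)(355.4) = -130.11 m.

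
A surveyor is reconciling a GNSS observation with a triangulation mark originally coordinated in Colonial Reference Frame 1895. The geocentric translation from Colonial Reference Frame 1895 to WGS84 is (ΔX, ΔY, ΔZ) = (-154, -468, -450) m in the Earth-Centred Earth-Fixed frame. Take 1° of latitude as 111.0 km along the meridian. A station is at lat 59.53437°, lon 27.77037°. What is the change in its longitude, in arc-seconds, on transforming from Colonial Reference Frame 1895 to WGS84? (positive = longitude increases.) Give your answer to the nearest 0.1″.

Δλ = -21.9″

sin φ = 0.861933, cos φ = 0.507021, sin λ = 0.465929, cos λ = 0.884822.
East component: ΔE = −sin λ·ΔX + cos λ·ΔY = −(0.465929)(-154) + (0.884822)(-468) = -342.34 m.
1° of latitude spans 111000 m; at latitude φ, 1° of longitude spans that × cos φ = 56279.4 m, so Δλ = -342.34 / 56279.4 × 3600 = -21.899″.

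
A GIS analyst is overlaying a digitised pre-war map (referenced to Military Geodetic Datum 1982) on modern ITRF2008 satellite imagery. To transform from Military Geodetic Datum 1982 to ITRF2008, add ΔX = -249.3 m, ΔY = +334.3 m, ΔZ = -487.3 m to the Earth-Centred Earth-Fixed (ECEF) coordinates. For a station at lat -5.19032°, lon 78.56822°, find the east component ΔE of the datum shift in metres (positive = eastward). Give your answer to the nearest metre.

ΔE = 311 m

At φ = -5.19032°, λ = 78.56822°: sin φ = -0.090464, cos φ = 0.995900, sin λ = 0.980161, cos λ = 0.198201.
ΔE = −sin λ·ΔX + cos λ·ΔY = −(0.980161)·(-249.3) + (0.198201)·(334.3) = 310.61 m.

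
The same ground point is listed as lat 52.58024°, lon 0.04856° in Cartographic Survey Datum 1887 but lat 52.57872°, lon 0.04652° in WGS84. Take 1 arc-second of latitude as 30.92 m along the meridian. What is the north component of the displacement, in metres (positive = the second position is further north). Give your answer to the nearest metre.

ΔN = -169 m

Δφ = 52.57872° − 52.58024° = -0.00152°; Δλ = 0.04652° − 0.04856° = -0.00204°.
1° of latitude = 3600 × 30.92 = 111312 m.
ΔN = Δφ × 111312 = -169.2 m; ΔE = Δλ × 111312 × cos(52.58024°) = -0.00204 × 111312 × 0.607650 = -138.0 m.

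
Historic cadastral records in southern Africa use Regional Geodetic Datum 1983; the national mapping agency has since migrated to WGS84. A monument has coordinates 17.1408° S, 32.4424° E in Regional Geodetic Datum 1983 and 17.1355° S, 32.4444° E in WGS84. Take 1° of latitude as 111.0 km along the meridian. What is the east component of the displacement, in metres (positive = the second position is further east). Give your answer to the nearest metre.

ΔE = 212 m

Δφ = -17.1355° − -17.1408° = +0.0053°; Δλ = 32.4444° − 32.4424° = +0.0020°.
ΔN = Δφ × 111000 = 588.3 m; ΔE = Δλ × 111000 × cos(-17.1408°) = +0.0020 × 111000 × 0.955583 = 212.1 m.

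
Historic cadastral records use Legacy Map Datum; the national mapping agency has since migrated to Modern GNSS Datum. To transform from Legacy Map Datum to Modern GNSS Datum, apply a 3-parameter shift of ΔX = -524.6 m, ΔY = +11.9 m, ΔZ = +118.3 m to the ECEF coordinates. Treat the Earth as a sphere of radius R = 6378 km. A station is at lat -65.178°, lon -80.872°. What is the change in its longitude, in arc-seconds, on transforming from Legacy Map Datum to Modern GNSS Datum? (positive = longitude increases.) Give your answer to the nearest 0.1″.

Δλ = -39.8″

sin φ = -0.907616, cos φ = 0.419801, sin λ = -0.987336, cos λ = 0.158641.
East component: ΔE = −sin λ·ΔX + cos λ·ΔY = −(-0.987336)(-524.6) + (0.158641)(11.9) = -516.07 m.
1° of latitude spans πR/180 = 111317 m; at latitude φ, 1° of longitude spans that × cos φ = 46731.0 m, so Δλ = -516.07 / 46731.0 × 3600 = -39.756″.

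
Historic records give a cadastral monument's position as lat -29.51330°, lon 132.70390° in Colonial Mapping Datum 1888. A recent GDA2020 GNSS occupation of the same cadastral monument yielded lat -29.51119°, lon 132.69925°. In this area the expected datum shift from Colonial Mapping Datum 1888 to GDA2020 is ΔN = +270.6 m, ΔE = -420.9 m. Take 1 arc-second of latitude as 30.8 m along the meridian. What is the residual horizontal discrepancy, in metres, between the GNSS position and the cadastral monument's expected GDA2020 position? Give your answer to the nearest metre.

Observed coordinate differences: Δφ = +0.00211°, Δλ = -0.00465°.
Converting to metres (1° lat = 110880 m, cos φ = 0.870241): observed ΔN = 234.0 m, observed ΔE = -448.7 m.
Subtracting the expected shift leaves a residual of 234.0 − (270.6) = -36.6 m north and -448.7 − (-420.9) = -27.8 m east.
Residual distance = √((-36.6)² + (-27.8)²) = 46.0 m.

46 m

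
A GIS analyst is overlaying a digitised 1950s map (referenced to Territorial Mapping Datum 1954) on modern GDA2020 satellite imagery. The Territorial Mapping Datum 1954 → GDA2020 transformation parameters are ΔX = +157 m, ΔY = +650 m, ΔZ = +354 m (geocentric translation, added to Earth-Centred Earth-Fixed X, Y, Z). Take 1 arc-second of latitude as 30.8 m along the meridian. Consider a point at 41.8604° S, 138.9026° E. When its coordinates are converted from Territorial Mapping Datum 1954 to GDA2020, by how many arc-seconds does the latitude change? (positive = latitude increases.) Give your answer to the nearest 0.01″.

Δφ = 15.25″

sin φ = -0.667318, cos φ = 0.744773, sin λ = 0.657341, cos λ = -0.753593.
North component: ΔN = −sin φ cos λ·ΔX − sin φ sin λ·ΔY + cos φ·ΔZ = −(-0.667318)(-0.753593)(157) − (-0.667318)(0.657341)(650) + (0.744773)(354) = 469.82 m.
1° of latitude spans 3600 × 30.80 = 110880 m, so Δφ = 469.82 / 110880 × 3600 = 15.254″.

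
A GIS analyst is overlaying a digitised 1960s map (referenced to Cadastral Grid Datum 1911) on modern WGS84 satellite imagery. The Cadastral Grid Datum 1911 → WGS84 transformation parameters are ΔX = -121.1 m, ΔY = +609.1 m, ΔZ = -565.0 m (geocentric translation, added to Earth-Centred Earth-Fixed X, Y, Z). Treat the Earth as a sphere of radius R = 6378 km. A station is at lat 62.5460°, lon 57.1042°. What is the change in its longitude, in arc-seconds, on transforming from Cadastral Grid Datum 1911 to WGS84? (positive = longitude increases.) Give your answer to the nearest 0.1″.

sin φ = 0.887381, cos φ = 0.461036, sin λ = 0.839660, cos λ = 0.543113.
East component: ΔE = −sin λ·ΔX + cos λ·ΔY = −(0.839660)(-121.1) + (0.543113)(609.1) = 432.49 m.
1° of latitude spans πR/180 = 111317 m; at latitude φ, 1° of longitude spans that × cos φ = 51321.2 m, so Δλ = 432.49 / 51321.2 × 3600 = 30.338″.

Δλ = 30.3″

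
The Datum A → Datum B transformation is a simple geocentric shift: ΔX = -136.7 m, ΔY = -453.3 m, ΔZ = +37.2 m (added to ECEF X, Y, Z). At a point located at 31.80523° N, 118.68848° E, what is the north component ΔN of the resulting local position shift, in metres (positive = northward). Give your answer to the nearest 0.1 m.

ΔN = 206.6 m

At φ = 31.80523°, λ = 118.68848°: sin φ = 0.527033, cos φ = 0.849845, sin λ = 0.877243, cos λ = -0.480047.
ΔN = −sin φ cos λ·ΔX − sin φ sin λ·ΔY + cos φ·ΔZ = −(0.527033)(-0.480047)(-136.7) − (0.527033)(0.877243)(-453.3) + (0.849845)(37.2) = 206.61 m.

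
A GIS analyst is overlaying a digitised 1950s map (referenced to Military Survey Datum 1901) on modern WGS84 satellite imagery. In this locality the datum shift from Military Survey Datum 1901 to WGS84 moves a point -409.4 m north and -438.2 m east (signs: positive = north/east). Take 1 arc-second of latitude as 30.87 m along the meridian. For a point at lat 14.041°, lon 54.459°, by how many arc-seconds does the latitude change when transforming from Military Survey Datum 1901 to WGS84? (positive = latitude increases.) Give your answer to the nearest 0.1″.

Δφ = -13.3″

1″ of latitude = 30.87 m, so Δφ = -409.4 / 30.87 = -13.262″.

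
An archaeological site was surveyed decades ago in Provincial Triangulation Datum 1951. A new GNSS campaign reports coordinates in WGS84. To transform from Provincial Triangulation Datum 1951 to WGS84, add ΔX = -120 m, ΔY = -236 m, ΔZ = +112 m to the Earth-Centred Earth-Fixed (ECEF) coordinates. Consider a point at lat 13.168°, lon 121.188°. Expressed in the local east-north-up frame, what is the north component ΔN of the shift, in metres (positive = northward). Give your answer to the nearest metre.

ΔN = 141 m

The local north axis is (−sin φ cos λ, −sin φ sin λ, cos φ), giving ΔN = -14.156 + 45.992 + 109.055 = 140.89 m.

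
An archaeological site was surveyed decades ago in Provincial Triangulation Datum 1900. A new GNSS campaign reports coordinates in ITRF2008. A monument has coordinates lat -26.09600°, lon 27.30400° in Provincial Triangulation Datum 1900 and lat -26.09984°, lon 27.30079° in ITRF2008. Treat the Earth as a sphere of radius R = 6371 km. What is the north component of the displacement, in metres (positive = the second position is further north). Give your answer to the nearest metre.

Δφ = -26.09984° − -26.09600° = -0.00384°; Δλ = 27.30079° − 27.30400° = -0.00321°.
1° along a meridian = πR/180 = 111195 m.
ΔN = Δφ × 111195 = -427.0 m; ΔE = Δλ × 111195 × cos(-26.09600°) = -0.00321 × 111195 × 0.898058 = -320.5 m.

ΔN = -427 m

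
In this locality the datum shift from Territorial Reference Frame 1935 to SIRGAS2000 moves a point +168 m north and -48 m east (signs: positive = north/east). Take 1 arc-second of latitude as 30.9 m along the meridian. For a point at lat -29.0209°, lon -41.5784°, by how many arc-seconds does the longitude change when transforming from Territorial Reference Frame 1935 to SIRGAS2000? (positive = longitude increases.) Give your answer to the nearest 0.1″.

At latitude -29.0209°, cos φ = 0.874443.
1″ of longitude at this latitude = 30.90 × cos φ = 27.0203 m, so Δλ = -48.0 / 27.0203 = -1.776″.

Δλ = -1.8″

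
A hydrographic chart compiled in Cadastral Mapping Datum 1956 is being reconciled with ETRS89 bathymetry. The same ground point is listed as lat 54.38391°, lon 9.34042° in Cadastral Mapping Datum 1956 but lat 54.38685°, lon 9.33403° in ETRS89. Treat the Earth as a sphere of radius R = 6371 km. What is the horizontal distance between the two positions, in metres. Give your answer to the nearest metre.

527 m

Δφ = 54.38685° − 54.38391° = +0.00294°; Δλ = 9.33403° − 9.34042° = -0.00639°.
1° along a meridian = πR/180 = 111195 m.
ΔN = Δφ × 111195 = 326.9 m; ΔE = Δλ × 111195 × cos(54.38391°) = -0.00639 × 111195 × 0.582351 = -413.8 m.
Distance = √(ΔE² + ΔN²) = √((-413.8)² + 326.9²) = 527.3 m.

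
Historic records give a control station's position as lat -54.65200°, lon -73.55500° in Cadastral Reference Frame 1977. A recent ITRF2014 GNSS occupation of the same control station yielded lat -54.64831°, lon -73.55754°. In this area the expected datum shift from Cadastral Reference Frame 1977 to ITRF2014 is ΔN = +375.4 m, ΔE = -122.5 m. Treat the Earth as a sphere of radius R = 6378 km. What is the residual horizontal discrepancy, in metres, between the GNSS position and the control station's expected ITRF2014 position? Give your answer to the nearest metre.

Observed coordinate differences: Δφ = +0.00369°, Δλ = -0.00254°.
Converting to metres (1° lat = 111317 m, cos φ = 0.578541): observed ΔN = 410.8 m, observed ΔE = -163.6 m.
Subtracting the expected shift leaves a residual of 410.8 − (375.4) = 35.4 m north and -163.6 − (-122.5) = -41.1 m east.
Residual distance = √(35.4² + (-41.1)²) = 54.2 m.

54 m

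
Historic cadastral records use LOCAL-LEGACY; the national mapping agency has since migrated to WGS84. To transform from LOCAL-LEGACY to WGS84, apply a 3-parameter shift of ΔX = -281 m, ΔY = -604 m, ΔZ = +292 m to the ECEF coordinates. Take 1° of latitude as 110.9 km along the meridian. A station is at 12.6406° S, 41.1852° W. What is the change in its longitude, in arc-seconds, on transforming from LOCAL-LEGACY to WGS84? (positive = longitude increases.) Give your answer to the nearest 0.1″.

sin φ = -0.218835, cos φ = 0.975762, sin λ = -0.658495, cos λ = 0.752585.
East component: ΔE = −sin λ·ΔX + cos λ·ΔY = −(-0.658495)(-281) + (0.752585)(-604) = -639.60 m.
1° of latitude spans 110900 m; at latitude φ, 1° of longitude spans that × cos φ = 108212.0 m, so Δλ = -639.60 / 108212.0 × 3600 = -21.278″.

Δλ = -21.3″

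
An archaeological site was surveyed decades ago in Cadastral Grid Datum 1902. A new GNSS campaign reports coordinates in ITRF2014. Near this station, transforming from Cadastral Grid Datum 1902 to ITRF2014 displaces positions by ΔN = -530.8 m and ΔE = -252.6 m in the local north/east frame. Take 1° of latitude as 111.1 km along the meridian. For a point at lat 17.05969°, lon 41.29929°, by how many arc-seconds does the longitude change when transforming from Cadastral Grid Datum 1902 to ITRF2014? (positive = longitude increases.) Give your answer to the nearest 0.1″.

At latitude 17.05969°, cos φ = 0.956000.
1° of longitude at this latitude = 111.1 × cos φ = 106.21 km, so Δλ = -252.6 / 106211.6 = -0.0023783° = -8.562″.

Δλ = -8.6″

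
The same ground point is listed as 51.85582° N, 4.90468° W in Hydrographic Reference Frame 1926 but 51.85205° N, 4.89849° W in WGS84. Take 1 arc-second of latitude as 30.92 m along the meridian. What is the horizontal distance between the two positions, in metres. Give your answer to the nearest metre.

Δφ = 51.85205° − 51.85582° = -0.00377°; Δλ = -4.89849° − -4.90468° = +0.00619°.
1° of latitude = 3600 × 30.92 = 111312 m.
ΔN = Δφ × 111312 = -419.6 m; ΔE = Δλ × 111312 × cos(51.85582°) = +0.00619 × 111312 × 0.617642 = 425.6 m.
Distance = √(ΔE² + ΔN²) = √(425.6² + (-419.6)²) = 597.7 m.

598 m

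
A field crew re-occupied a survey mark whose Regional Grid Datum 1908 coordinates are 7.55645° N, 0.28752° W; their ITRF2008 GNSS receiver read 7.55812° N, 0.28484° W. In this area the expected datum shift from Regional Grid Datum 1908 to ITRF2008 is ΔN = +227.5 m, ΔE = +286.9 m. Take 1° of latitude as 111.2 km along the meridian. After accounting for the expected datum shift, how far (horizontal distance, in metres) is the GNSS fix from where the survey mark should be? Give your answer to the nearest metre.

Observed coordinate differences: Δφ = +0.00167°, Δλ = +0.00268°.
Converting to metres (1° lat = 111200 m, cos φ = 0.991316): observed ΔN = 185.7 m, observed ΔE = 295.4 m.
Subtracting the expected shift leaves a residual of 185.7 − (227.5) = -41.8 m north and 295.4 − (286.9) = 8.5 m east.
Residual distance = √((-41.8)² + 8.5²) = 42.7 m.

43 m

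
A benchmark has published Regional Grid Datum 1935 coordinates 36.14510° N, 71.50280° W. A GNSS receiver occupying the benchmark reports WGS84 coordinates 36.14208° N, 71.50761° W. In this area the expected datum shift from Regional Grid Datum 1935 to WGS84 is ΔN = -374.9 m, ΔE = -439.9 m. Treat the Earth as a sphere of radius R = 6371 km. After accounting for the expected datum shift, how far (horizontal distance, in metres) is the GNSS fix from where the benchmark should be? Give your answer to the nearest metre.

Observed coordinate differences: Δφ = -0.00302°, Δλ = -0.00481°.
Converting to metres (1° lat = 111195 m, cos φ = 0.807526): observed ΔN = -335.8 m, observed ΔE = -431.9 m.
Subtracting the expected shift leaves a residual of -335.8 − (-374.9) = 39.1 m north and -431.9 − (-439.9) = 8.0 m east.
Residual distance = √(39.1² + 8.0²) = 39.9 m.

40 m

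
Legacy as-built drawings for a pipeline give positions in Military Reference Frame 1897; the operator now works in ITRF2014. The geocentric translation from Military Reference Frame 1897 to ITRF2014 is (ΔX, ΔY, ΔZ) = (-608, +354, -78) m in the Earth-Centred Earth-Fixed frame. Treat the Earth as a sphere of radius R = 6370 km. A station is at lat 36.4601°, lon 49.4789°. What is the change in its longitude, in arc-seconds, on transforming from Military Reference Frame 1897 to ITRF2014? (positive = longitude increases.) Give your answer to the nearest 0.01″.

Δλ = 27.87″

sin φ = 0.594263, cos φ = 0.804271, sin λ = 0.760167, cos λ = 0.649728.
East component: ΔE = −sin λ·ΔX + cos λ·ΔY = −(0.760167)(-608) + (0.649728)(354) = 692.19 m.
1° of latitude spans πR/180 = 111177 m; at latitude φ, 1° of longitude spans that × cos φ = 89416.8 m, so Δλ = 692.19 / 89416.8 × 3600 = 27.868″.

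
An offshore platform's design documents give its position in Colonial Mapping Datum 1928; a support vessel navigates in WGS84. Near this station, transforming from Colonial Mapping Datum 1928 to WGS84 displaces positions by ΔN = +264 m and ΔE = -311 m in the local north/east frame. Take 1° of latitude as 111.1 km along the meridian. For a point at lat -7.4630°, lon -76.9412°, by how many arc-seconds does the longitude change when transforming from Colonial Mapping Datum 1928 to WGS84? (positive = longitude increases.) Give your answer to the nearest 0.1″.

Δλ = -10.2″

At latitude -7.4630°, cos φ = 0.991529.
1° of longitude at this latitude = 111.1 × cos φ = 110.16 km, so Δλ = -311.0 / 110158.9 = -0.0028232° = -10.164″.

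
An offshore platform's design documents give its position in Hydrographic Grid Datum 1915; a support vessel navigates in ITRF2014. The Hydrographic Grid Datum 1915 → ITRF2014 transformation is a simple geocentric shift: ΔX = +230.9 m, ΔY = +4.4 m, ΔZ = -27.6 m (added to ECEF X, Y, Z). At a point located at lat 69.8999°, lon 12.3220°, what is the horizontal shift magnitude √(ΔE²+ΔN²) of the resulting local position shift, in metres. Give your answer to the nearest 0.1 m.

226.7 m

The local east axis at (φ, λ) is (−sin λ, cos λ, 0), so ΔE = −sin(12.3220°)·230.9 + cos(12.3220°)·4.4 = -44.98 m.
The local north axis is (−sin φ cos λ, −sin φ sin λ, cos φ), giving ΔN = -211.842 − 0.882 − 9.485 = -222.21 m.
Horizontal magnitude = √(ΔE² + ΔN²) = √((-44.98)² + (-222.21)²) = 226.71 m.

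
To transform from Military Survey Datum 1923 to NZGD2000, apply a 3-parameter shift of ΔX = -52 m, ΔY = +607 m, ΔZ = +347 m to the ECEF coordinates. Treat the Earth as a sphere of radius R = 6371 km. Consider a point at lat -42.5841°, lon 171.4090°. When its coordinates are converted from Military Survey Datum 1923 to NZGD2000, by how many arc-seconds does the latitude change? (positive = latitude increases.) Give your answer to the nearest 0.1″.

Δφ = 11.4″

sin φ = -0.676672, cos φ = 0.736285, sin λ = 0.149380, cos λ = -0.988780.
North component: ΔN = −sin φ cos λ·ΔX − sin φ sin λ·ΔY + cos φ·ΔZ = −(-0.676672)(-0.988780)(-52) − (-0.676672)(0.149380)(607) + (0.736285)(347) = 351.64 m.
1° of latitude spans πR/180 = 111195 m, so Δφ = 351.64 / 111195 × 3600 = 11.385″.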